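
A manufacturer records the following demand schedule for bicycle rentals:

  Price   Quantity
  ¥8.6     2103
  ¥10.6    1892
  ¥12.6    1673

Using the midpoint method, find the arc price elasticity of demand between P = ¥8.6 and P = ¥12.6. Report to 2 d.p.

-0.60

At P = 8.6, Q = 2103; at P = 12.6, Q = 1673.
ΔQ = -430, ΔP = 4.0. Midpoints: P̄ = 10.60, Q̄ = 1888.0.
ε = (ΔQ/ΔP)(P̄/Q̄) = (-430/4.0)(10.60/1888.0).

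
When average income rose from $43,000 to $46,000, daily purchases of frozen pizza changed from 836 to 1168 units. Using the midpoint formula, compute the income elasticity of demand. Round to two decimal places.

4.91

ΔQ = 332, ΔI = 3000. Midpoints: Ī = 44,500, Q̄ = 1002.0.
ε_I = (ΔQ/ΔI)(Ī/Q̄) = (332/3000)(44500/1002.0).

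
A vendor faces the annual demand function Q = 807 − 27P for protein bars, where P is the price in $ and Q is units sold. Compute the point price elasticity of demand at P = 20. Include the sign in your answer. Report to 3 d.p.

-2.022

At P = 20, Q = 267.
dQ/dP = −27.
ε = (dQ/dP)(P/Q) = (-27)(20/267).
|ε| > 1, so demand is elastic at this price.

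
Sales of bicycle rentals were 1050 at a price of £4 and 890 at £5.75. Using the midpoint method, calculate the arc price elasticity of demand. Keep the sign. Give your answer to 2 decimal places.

ΔQ = 890 − 1050 = -160; ΔP = 5.75 − 4 = 1.75.
Midpoints: P̄ = 4.88, Q̄ = 970.0.
ε = (ΔQ/ΔP)(P̄/Q̄) = (-160/1.75)(4.88/970.0).

-0.46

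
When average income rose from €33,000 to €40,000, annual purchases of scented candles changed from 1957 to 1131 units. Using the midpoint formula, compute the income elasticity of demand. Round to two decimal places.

-2.79

ΔQ = -826, ΔI = 7000. Midpoints: Ī = 36,500, Q̄ = 1544.0.
ε_I = (ΔQ/ΔI)(Ī/Q̄) = (-826/7000)(36500/1544.0).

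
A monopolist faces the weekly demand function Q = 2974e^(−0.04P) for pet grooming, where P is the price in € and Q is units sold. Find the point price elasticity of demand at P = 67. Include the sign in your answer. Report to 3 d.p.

At P = 67, Q = 203.907.
dQ/dP = −0.04·2974e^(−0.04P) = −0.04Q = -8.156.
ε = (dQ/dP)(P/Q) = (-8.156)(67/203.907).

-2.680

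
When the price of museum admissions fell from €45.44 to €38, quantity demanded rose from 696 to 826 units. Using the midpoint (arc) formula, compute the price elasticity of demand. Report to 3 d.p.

ΔQ = 826 − 696 = 130; ΔP = 38 − 45.44 = -7.44.
Midpoints: P̄ = 41.72, Q̄ = 761.0.
ε = (ΔQ/ΔP)(P̄/Q̄) = (130/-7.44)(41.72/761.0).

-0.958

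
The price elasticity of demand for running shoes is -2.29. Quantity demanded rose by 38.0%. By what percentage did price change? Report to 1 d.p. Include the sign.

%ΔP ≈ %ΔQ / ε = (38.0%)/(-2.29) = -16.59%.

-16.6%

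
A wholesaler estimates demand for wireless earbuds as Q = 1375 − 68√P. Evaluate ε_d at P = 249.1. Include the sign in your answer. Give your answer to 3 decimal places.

-1.778

At P = 249.1, Q = 301.763.
dQ/dP = −68/(2√P) = -2.154.
ε = (dQ/dP)(P/Q) = (-2.154)(249.1/301.763).
|ε| > 1, so demand is elastic at this price.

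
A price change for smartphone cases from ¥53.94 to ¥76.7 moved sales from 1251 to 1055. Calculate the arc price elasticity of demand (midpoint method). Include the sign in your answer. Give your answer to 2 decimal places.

-0.49

ΔQ = 1055 − 1251 = -196; ΔP = 76.7 − 53.94 = 22.76.
Midpoints: P̄ = 65.32, Q̄ = 1153.0.
ε = (ΔQ/ΔP)(P̄/Q̄) = (-196/22.76)(65.32/1153.0).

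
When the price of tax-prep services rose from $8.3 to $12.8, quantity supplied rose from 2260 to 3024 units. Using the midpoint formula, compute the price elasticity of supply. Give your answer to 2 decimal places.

ΔQ = 3024 − 2260 = 764; ΔP = 12.8 − 8.3 = 4.5.
Midpoints: P̄ = 10.55, Q̄ = 2642.0.
ε_s = (ΔQ/ΔP)(P̄/Q̄) = (764/4.5)(10.55/2642.0).

0.68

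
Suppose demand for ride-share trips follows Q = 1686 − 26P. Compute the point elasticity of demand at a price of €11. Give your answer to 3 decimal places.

At P = 11, Q = 1400.
dQ/dP = −26.
ε = (dQ/dP)(P/Q) = (-26)(11/1400).
|ε| < 1, so demand is inelastic at this price.

-0.204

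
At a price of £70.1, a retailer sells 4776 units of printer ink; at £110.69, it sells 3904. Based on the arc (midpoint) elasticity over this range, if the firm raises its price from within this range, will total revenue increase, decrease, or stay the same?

increase

Arc ε = (-872/40.59)(90.39/4340.0) ≈ -0.447.
|ε| = 0.45 < 1, so demand is inelastic. A price rise therefore raises total revenue.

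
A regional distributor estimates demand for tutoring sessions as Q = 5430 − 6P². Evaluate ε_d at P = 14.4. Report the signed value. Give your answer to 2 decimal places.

-0.59

At P = 14.4, Q = 4185.840.
dQ/dP = −12P = -172.800.
ε = (dQ/dP)(P/Q) = (-172.800)(14.4/4185.840).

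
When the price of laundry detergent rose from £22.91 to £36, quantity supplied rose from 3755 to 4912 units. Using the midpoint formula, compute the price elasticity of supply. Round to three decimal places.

ΔQ = 4912 − 3755 = 1157; ΔP = 36 − 22.91 = 13.09.
Midpoints: P̄ = 29.45, Q̄ = 4333.5.
ε_s = (ΔQ/ΔP)(P̄/Q̄) = (1157/13.09)(29.45/4333.5).

0.601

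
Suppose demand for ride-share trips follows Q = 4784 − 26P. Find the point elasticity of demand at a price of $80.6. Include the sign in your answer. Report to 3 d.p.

At P = 80.6, Q = 2688.400.
dQ/dP = −26.
ε = (dQ/dP)(P/Q) = (-26)(80.6/2688.400).
|ε| < 1, so demand is inelastic at this price.

-0.779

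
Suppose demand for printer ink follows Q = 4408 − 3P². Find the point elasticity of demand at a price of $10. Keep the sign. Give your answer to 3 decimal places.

At P = 10, Q = 4108.
dQ/dP = −6P = -60.
ε = (dQ/dP)(P/Q) = (-60)(10/4108).
|ε| < 1, so demand is inelastic at this price.

-0.146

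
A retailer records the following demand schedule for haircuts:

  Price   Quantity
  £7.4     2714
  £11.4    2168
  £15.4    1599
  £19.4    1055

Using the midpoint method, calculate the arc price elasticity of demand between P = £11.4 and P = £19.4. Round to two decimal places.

At P = 11.4, Q = 2168; at P = 19.4, Q = 1055.
ΔQ = -1113, ΔP = 8.0. Midpoints: P̄ = 15.40, Q̄ = 1611.5.
ε = (ΔQ/ΔP)(P̄/Q̄) = (-1113/8.0)(15.40/1611.5).

-1.33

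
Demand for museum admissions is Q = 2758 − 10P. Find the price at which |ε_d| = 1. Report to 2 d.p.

137.90

For linear demand Q = a − bP, ε = −bP/(a − bP). |ε| = 1 when bP = a − bP, i.e. P = a/(2b).
P = 2758/(2·10) = 2758/20 = 137.9000.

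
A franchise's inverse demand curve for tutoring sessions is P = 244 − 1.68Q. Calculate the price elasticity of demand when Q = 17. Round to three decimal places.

-7.543

At Q = 17, P = 244 − 1.68(17) = 215.44.
dP/dQ = −1.68, so dQ/dP = 1/(−1.68) = -0.595.
ε = (dQ/dP)(P/Q) = (-0.595)(215.44/17).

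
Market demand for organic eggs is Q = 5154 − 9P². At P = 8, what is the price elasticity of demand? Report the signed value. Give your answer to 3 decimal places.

At P = 8, Q = 4578.
dQ/dP = −18P = -144.
ε = (dQ/dP)(P/Q) = (-144)(8/4578).
|ε| < 1, so demand is inelastic at this price.

-0.252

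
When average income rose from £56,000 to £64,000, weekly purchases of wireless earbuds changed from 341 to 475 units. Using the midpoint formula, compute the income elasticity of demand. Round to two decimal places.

ΔQ = 134, ΔI = 8000. Midpoints: Ī = 60,000, Q̄ = 408.0.
ε_I = (ΔQ/ΔI)(Ī/Q̄) = (134/8000)(60000/408.0).

2.46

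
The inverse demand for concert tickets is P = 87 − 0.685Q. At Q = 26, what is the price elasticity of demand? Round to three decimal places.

-3.885

At Q = 26, P = 87 − 0.685(26) = 69.19.
dP/dQ = −0.685, so dQ/dP = 1/(−0.685) = -1.460.
ε = (dQ/dP)(P/Q) = (-1.460)(69.19/26).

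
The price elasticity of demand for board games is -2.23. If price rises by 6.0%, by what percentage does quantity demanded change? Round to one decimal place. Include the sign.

-13.4%

%ΔQ ≈ ε × %ΔP = (-2.23)(6.0%) = -13.38%.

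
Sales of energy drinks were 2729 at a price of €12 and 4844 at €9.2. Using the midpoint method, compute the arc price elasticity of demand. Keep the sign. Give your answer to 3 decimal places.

-2.115

ΔQ = 4844 − 2729 = 2115; ΔP = 9.2 − 12 = -2.8.
Midpoints: P̄ = 10.60, Q̄ = 3786.5.
ε = (ΔQ/ΔP)(P̄/Q̄) = (2115/-2.8)(10.60/3786.5).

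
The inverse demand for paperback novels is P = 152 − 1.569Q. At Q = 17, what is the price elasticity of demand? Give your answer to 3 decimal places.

-4.699

At Q = 17, P = 152 − 1.569(17) = 125.33.
dP/dQ = −1.569, so dQ/dP = 1/(−1.569) = -0.637.
ε = (dQ/dP)(P/Q) = (-0.637)(125.33/17).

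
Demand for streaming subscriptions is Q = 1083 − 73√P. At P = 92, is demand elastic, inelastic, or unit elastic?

Q = 382.809, dQ/dP = -3.805.
ε = (dQ/dP)(P/Q) ≈ -0.915.
|ε| = 0.91 < 1.

inelastic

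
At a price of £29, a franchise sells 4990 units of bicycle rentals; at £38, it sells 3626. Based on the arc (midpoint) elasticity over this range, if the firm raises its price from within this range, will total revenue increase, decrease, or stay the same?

Arc ε = (-1364/9)(33.50/4308.0) ≈ -1.179.
|ε| = 1.18 > 1, so demand is elastic. A price rise therefore reduces total revenue.

decrease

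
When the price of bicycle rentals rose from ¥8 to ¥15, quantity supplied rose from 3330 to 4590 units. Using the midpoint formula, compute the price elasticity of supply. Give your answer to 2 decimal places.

0.52

ΔQ = 4590 − 3330 = 1260; ΔP = 15 − 8 = 7.
Midpoints: P̄ = 11.50, Q̄ = 3960.0.
ε_s = (ΔQ/ΔP)(P̄/Q̄) = (1260/7)(11.50/3960.0).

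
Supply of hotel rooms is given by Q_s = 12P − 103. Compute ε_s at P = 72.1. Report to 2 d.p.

1.14

At P = 72.1, Q_s = 762.20.
dQ_s/dP = 12.
ε_s = (dQ_s/dP)(P/Q_s) = (12)(72.1/762.20).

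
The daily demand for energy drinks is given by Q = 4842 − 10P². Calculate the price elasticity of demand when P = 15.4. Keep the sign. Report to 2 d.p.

At P = 15.4, Q = 2470.400.
dQ/dP = −20P = -308.
ε = (dQ/dP)(P/Q) = (-308)(15.4/2470.400).
|ε| > 1, so demand is elastic at this price.

-1.92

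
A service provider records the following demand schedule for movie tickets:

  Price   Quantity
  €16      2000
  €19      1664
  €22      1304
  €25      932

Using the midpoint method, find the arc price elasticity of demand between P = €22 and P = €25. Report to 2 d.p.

-2.61

At P = 22, Q = 1304; at P = 25, Q = 932.
ΔQ = -372, ΔP = 3. Midpoints: P̄ = 23.50, Q̄ = 1118.0.
ε = (ΔQ/ΔP)(P̄/Q̄) = (-372/3)(23.50/1118.0).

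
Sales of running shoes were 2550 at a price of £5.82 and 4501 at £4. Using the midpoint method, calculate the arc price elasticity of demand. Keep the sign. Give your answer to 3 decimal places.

ΔQ = 4501 − 2550 = 1951; ΔP = 4 − 5.82 = -1.82.
Midpoints: P̄ = 4.91, Q̄ = 3525.5.
ε = (ΔQ/ΔP)(P̄/Q̄) = (1951/-1.82)(4.91/3525.5).

-1.493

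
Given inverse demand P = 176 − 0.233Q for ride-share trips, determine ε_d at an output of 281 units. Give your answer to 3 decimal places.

At Q = 281, P = 176 − 0.233(281) = 110.53.
dP/dQ = −0.233, so dQ/dP = 1/(−0.233) = -4.292.
ε = (dQ/dP)(P/Q) = (-4.292)(110.53/281).

-1.688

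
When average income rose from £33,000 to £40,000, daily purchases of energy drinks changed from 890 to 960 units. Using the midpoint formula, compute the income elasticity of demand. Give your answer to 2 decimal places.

0.39

ΔQ = 70, ΔI = 7000. Midpoints: Ī = 36,500, Q̄ = 925.0.
ε_I = (ΔQ/ΔI)(Ī/Q̄) = (70/7000)(36500/925.0).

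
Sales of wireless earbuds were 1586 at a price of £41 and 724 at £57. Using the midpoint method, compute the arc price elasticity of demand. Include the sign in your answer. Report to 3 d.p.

-2.286

ΔQ = 724 − 1586 = -862; ΔP = 57 − 41 = 16.
Midpoints: P̄ = 49.00, Q̄ = 1155.0.
ε = (ΔQ/ΔP)(P̄/Q̄) = (-862/16)(49.00/1155.0).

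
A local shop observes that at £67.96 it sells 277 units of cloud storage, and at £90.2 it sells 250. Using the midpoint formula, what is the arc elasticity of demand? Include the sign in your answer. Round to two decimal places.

ΔQ = 250 − 277 = -27; ΔP = 90.2 − 67.96 = 22.24.
Midpoints: P̄ = 79.08, Q̄ = 263.5.
ε = (ΔQ/ΔP)(P̄/Q̄) = (-27/22.24)(79.08/263.5).

-0.36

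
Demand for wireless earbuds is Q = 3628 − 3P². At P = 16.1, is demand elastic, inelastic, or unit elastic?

inelastic

Q = 2850.370, dQ/dP = -96.600.
ε = (dQ/dP)(P/Q) ≈ -0.546.
|ε| = 0.55 < 1.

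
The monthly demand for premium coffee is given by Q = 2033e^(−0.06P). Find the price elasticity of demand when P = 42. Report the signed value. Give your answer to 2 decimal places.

-2.52

At P = 42, Q = 163.574.
dQ/dP = −0.06·2033e^(−0.06P) = −0.06Q = -9.814.
ε = (dQ/dP)(P/Q) = (-9.814)(42/163.574).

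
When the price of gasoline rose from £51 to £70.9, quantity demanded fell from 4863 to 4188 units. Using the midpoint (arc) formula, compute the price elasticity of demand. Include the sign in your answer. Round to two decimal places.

-0.46

ΔQ = 4188 − 4863 = -675; ΔP = 70.9 − 51 = 19.9.
Midpoints: P̄ = 60.95, Q̄ = 4525.5.
ε = (ΔQ/ΔP)(P̄/Q̄) = (-675/19.9)(60.95/4525.5).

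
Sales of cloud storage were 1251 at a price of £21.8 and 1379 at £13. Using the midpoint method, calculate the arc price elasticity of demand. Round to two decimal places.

-0.19

ΔQ = 1379 − 1251 = 128; ΔP = 13 − 21.8 = -8.8.
Midpoints: P̄ = 17.40, Q̄ = 1315.0.
ε = (ΔQ/ΔP)(P̄/Q̄) = (128/-8.8)(17.40/1315.0).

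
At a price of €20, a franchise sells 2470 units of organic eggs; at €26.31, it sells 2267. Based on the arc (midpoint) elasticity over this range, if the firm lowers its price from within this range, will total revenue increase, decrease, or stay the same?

decrease

Arc ε = (-203/6.31)(23.16/2368.5) ≈ -0.315.
|ε| = 0.31 < 1, so demand is inelastic. A price cut therefore reduces total revenue.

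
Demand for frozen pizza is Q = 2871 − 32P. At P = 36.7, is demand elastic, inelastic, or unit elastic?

inelastic

Q = 1696.600, dQ/dP = -32.
ε = (dQ/dP)(P/Q) ≈ -0.692.
|ε| = 0.69 < 1.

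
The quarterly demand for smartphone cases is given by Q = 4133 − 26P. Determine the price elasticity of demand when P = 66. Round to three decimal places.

At P = 66, Q = 2417.
dQ/dP = −26.
ε = (dQ/dP)(P/Q) = (-26)(66/2417).

-0.710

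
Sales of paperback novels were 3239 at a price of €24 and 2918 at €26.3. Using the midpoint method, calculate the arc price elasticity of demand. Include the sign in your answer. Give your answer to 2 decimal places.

-1.14

ΔQ = 2918 − 3239 = -321; ΔP = 26.3 − 24 = 2.3.
Midpoints: P̄ = 25.15, Q̄ = 3078.5.
ε = (ΔQ/ΔP)(P̄/Q̄) = (-321/2.3)(25.15/3078.5).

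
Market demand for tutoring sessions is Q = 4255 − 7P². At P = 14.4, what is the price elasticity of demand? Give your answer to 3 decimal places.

-1.036

At P = 14.4, Q = 2803.480.
dQ/dP = −14P = -201.600.
ε = (dQ/dP)(P/Q) = (-201.600)(14.4/2803.480).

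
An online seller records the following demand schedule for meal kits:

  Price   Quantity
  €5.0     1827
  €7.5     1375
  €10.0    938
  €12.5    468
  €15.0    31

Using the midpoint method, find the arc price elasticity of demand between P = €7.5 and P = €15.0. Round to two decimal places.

-2.87

At P = 7.5, Q = 1375; at P = 15.0, Q = 31.
ΔQ = -1344, ΔP = 7.5. Midpoints: P̄ = 11.25, Q̄ = 703.0.
ε = (ΔQ/ΔP)(P̄/Q̄) = (-1344/7.5)(11.25/703.0).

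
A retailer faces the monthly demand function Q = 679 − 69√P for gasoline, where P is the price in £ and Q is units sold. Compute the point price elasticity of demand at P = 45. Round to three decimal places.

-1.071

At P = 45, Q = 216.134.
dQ/dP = −69/(2√P) = -5.143.
ε = (dQ/dP)(P/Q) = (-5.143)(45/216.134).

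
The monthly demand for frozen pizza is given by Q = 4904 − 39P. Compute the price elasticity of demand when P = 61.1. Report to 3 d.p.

-0.945

At P = 61.1, Q = 2521.100.
dQ/dP = −39.
ε = (dQ/dP)(P/Q) = (-39)(61.1/2521.100).
|ε| < 1, so demand is inelastic at this price.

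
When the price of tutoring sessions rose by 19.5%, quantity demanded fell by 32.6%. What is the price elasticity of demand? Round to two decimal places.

ε = %ΔQ / %ΔP = (-32.6)/(19.5) = -1.672.

-1.67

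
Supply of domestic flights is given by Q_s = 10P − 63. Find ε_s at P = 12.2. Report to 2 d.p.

At P = 12.2, Q_s = 59.
dQ_s/dP = 10.
ε_s = (dQ_s/dP)(P/Q_s) = (10)(12.2/59).

2.07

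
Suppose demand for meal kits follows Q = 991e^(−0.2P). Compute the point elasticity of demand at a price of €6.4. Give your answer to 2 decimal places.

At P = 6.4, Q = 275.535.
dQ/dP = −0.2·991e^(−0.2P) = −0.2Q = -55.107.
ε = (dQ/dP)(P/Q) = (-55.107)(6.4/275.535).
|ε| > 1, so demand is elastic at this price.

-1.28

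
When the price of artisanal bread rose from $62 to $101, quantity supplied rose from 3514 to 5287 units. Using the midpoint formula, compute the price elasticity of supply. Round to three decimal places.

ΔQ = 5287 − 3514 = 1773; ΔP = 101 − 62 = 39.
Midpoints: P̄ = 81.50, Q̄ = 4400.5.
ε_s = (ΔQ/ΔP)(P̄/Q̄) = (1773/39)(81.50/4400.5).

0.842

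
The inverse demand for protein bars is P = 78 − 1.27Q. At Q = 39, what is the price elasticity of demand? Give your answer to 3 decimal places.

At Q = 39, P = 78 − 1.27(39) = 28.47.
dP/dQ = −1.27, so dQ/dP = 1/(−1.27) = -0.787.
ε = (dQ/dP)(P/Q) = (-0.787)(28.47/39).

-0.575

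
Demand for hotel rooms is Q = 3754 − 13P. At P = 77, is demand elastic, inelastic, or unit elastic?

inelastic

Q = 2753, dQ/dP = -13.
ε = (dQ/dP)(P/Q) ≈ -0.364.
|ε| = 0.36 < 1.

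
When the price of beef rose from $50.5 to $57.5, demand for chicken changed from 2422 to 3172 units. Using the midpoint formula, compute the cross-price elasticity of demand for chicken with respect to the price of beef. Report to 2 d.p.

ΔQ_x = 3172 − 2422 = 750; ΔP_y = 57.5 − 50.5 = 7.
Midpoints: P̄_y = 54.00, Q̄_x = 2797.0.
ε_xy = (ΔQ_x/ΔP_y)(P̄_y/Q̄_x) = (750/7)(54.00/2797.0).
ε_xy > 0, so the goods are substitutes.

2.07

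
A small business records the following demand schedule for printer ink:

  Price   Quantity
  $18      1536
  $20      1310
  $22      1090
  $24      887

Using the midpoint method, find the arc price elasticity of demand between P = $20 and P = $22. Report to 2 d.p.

-1.93

At P = 20, Q = 1310; at P = 22, Q = 1090.
ΔQ = -220, ΔP = 2. Midpoints: P̄ = 21.00, Q̄ = 1200.0.
ε = (ΔQ/ΔP)(P̄/Q̄) = (-220/2)(21.00/1200.0).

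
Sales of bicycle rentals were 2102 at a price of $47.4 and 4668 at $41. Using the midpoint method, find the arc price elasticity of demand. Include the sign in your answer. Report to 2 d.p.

ΔQ = 4668 − 2102 = 2566; ΔP = 41 − 47.4 = -6.4.
Midpoints: P̄ = 44.20, Q̄ = 3385.0.
ε = (ΔQ/ΔP)(P̄/Q̄) = (2566/-6.4)(44.20/3385.0).

-5.24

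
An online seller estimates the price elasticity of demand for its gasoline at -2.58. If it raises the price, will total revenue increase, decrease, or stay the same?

|ε| = 2.58 > 1, so demand is elastic. A price rise therefore reduces total revenue.

decrease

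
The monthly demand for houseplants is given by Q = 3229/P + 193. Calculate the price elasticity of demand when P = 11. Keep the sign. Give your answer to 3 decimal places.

-0.603

At P = 11, Q = 486.545.
dQ/dP = −3229/P² = -26.686.
ε = (dQ/dP)(P/Q) = (-26.686)(11/486.545).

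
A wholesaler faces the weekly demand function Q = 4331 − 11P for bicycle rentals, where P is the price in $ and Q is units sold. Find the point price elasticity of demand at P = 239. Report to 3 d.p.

At P = 239, Q = 1702.
dQ/dP = −11.
ε = (dQ/dP)(P/Q) = (-11)(239/1702).

-1.545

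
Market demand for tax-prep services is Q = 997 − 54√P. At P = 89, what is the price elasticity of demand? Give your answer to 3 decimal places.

At P = 89, Q = 487.565.
dQ/dP = −54/(2√P) = -2.862.
ε = (dQ/dP)(P/Q) = (-2.862)(89/487.565).

-0.522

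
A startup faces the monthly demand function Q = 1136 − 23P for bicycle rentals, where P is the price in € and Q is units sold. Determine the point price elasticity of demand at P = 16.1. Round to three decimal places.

-0.484

At P = 16.1, Q = 765.700.
dQ/dP = −23.
ε = (dQ/dP)(P/Q) = (-23)(16.1/765.700).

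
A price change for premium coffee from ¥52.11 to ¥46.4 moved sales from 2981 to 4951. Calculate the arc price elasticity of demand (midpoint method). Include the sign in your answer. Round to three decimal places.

-4.285

ΔQ = 4951 − 2981 = 1970; ΔP = 46.4 − 52.11 = -5.71.
Midpoints: P̄ = 49.25, Q̄ = 3966.0.
ε = (ΔQ/ΔP)(P̄/Q̄) = (1970/-5.71)(49.25/3966.0).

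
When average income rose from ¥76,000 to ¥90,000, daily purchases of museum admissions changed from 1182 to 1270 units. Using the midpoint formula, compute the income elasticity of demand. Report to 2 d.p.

0.43

ΔQ = 88, ΔI = 14000. Midpoints: Ī = 83,000, Q̄ = 1226.0.
ε_I = (ΔQ/ΔI)(Ī/Q̄) = (88/14000)(83000/1226.0).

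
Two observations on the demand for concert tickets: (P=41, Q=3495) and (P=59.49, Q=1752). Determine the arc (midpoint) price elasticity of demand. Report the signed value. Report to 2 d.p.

ΔQ = 1752 − 3495 = -1743; ΔP = 59.49 − 41 = 18.49.
Midpoints: P̄ = 50.25, Q̄ = 2623.5.
ε = (ΔQ/ΔP)(P̄/Q̄) = (-1743/18.49)(50.25/2623.5).

-1.81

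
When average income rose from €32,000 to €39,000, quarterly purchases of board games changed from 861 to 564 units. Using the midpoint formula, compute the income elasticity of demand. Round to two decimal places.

ΔQ = -297, ΔI = 7000. Midpoints: Ī = 35,500, Q̄ = 712.5.
ε_I = (ΔQ/ΔI)(Ī/Q̄) = (-297/7000)(35500/712.5).
ε_I < 0, so the good is inferior.

-2.11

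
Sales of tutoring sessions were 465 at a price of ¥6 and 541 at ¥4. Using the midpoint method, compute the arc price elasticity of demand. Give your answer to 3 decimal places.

ΔQ = 541 − 465 = 76; ΔP = 4 − 6 = -2.
Midpoints: P̄ = 5.00, Q̄ = 503.0.
ε = (ΔQ/ΔP)(P̄/Q̄) = (76/-2)(5.00/503.0).

-0.378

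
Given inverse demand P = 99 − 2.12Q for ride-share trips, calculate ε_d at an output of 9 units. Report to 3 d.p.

-4.189

At Q = 9, P = 99 − 2.12(9) = 79.92.
dP/dQ = −2.12, so dQ/dP = 1/(−2.12) = -0.472.
ε = (dQ/dP)(P/Q) = (-0.472)(79.92/9).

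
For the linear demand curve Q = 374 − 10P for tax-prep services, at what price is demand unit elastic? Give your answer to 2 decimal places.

18.70

For linear demand Q = a − bP, ε = −bP/(a − bP). |ε| = 1 when bP = a − bP, i.e. P = a/(2b).
P = 374/(2·10) = 374/20 = 18.7000.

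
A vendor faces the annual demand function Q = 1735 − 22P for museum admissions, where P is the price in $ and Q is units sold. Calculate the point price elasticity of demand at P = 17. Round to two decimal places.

At P = 17, Q = 1361.
dQ/dP = −22.
ε = (dQ/dP)(P/Q) = (-22)(17/1361).

-0.27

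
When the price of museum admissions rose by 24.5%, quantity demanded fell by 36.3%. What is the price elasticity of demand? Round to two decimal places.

-1.48

ε = %ΔQ / %ΔP = (-36.3)/(24.5) = -1.482.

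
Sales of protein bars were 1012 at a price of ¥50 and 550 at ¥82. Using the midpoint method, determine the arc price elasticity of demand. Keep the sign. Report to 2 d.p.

-1.22

ΔQ = 550 − 1012 = -462; ΔP = 82 − 50 = 32.
Midpoints: P̄ = 66.00, Q̄ = 781.0.
ε = (ΔQ/ΔP)(P̄/Q̄) = (-462/32)(66.00/781.0).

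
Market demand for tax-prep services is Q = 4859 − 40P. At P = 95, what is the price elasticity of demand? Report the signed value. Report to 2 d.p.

-3.59

At P = 95, Q = 1059.
dQ/dP = −40.
ε = (dQ/dP)(P/Q) = (-40)(95/1059).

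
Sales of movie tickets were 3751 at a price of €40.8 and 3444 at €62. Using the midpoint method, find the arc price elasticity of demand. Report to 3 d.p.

-0.207

ΔQ = 3444 − 3751 = -307; ΔP = 62 − 40.8 = 21.2.
Midpoints: P̄ = 51.40, Q̄ = 3597.5.
ε = (ΔQ/ΔP)(P̄/Q̄) = (-307/21.2)(51.40/3597.5).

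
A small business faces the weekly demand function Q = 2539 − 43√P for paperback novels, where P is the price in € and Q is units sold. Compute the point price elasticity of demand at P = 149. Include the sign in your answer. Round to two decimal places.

At P = 149, Q = 2014.118.
dQ/dP = −43/(2√P) = -1.761.
ε = (dQ/dP)(P/Q) = (-1.761)(149/2014.118).

-0.13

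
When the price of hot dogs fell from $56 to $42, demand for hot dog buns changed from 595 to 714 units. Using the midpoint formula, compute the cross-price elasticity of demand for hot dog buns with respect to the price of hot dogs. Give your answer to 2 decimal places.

ΔQ_x = 714 − 595 = 119; ΔP_y = 42 − 56 = -14.
Midpoints: P̄_y = 49.00, Q̄_x = 654.5.
ε_xy = (ΔQ_x/ΔP_y)(P̄_y/Q̄_x) = (119/-14)(49.00/654.5).

-0.64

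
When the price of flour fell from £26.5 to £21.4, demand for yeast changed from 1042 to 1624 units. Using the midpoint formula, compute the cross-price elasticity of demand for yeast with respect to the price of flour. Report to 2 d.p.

-2.05

ΔQ_x = 1624 − 1042 = 582; ΔP_y = 21.4 − 26.5 = -5.1.
Midpoints: P̄_y = 23.95, Q̄_x = 1333.0.
ε_xy = (ΔQ_x/ΔP_y)(P̄_y/Q̄_x) = (582/-5.1)(23.95/1333.0).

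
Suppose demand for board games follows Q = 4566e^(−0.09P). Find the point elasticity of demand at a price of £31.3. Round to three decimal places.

-2.817

At P = 31.3, Q = 272.978.
dQ/dP = −0.09·4566e^(−0.09P) = −0.09Q = -24.568.
ε = (dQ/dP)(P/Q) = (-24.568)(31.3/272.978).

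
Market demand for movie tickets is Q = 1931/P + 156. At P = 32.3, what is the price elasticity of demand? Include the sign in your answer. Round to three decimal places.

At P = 32.3, Q = 215.783.
dQ/dP = −1931/P² = -1.851.
ε = (dQ/dP)(P/Q) = (-1.851)(32.3/215.783).
|ε| < 1, so demand is inelastic at this price.

-0.277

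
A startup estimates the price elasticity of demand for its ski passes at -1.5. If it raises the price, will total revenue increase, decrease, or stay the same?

|ε| = 1.50 > 1, so demand is elastic. A price rise therefore reduces total revenue.

decrease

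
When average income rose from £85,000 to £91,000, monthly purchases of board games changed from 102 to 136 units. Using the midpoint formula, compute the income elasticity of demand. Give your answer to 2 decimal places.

ΔQ = 34, ΔI = 6000. Midpoints: Ī = 88,000, Q̄ = 119.0.
ε_I = (ΔQ/ΔI)(Ī/Q̄) = (34/6000)(88000/119.0).

4.19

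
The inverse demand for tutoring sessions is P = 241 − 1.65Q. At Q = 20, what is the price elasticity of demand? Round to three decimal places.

-6.303

At Q = 20, P = 241 − 1.65(20) = 208.00.
dP/dQ = −1.65, so dQ/dP = 1/(−1.65) = -0.606.
ε = (dQ/dP)(P/Q) = (-0.606)(208.00/20).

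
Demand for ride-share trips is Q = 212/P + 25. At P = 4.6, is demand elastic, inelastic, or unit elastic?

inelastic

Q = 71.087, dQ/dP = -10.019.
ε = (dQ/dP)(P/Q) ≈ -0.648.
|ε| = 0.65 < 1.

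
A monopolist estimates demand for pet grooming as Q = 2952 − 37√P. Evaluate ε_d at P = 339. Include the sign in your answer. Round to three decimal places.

-0.150

At P = 339, Q = 2270.758.
dQ/dP = −37/(2√P) = -1.005.
ε = (dQ/dP)(P/Q) = (-1.005)(339/2270.758).
|ε| < 1, so demand is inelastic at this price.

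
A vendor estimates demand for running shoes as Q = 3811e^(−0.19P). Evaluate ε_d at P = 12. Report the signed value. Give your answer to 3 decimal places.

At P = 12, Q = 389.805.
dQ/dP = −0.19·3811e^(−0.19P) = −0.19Q = -74.063.
ε = (dQ/dP)(P/Q) = (-74.063)(12/389.805).
|ε| > 1, so demand is elastic at this price.

-2.280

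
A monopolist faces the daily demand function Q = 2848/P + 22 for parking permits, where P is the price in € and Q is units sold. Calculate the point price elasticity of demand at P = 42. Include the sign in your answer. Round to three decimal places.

-0.755

At P = 42, Q = 89.810.
dQ/dP = −2848/P² = -1.615.
ε = (dQ/dP)(P/Q) = (-1.615)(42/89.810).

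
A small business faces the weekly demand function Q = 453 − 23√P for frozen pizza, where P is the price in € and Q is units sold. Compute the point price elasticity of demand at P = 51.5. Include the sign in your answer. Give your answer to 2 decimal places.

-0.29

At P = 51.5, Q = 287.944.
dQ/dP = −23/(2√P) = -1.602.
ε = (dQ/dP)(P/Q) = (-1.602)(51.5/287.944).
|ε| < 1, so demand is inelastic at this price.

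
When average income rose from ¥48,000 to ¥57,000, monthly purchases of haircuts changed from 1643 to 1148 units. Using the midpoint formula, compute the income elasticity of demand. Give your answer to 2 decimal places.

-2.07

ΔQ = -495, ΔI = 9000. Midpoints: Ī = 52,500, Q̄ = 1395.5.
ε_I = (ΔQ/ΔI)(Ī/Q̄) = (-495/9000)(52500/1395.5).
ε_I < 0, so the good is inferior.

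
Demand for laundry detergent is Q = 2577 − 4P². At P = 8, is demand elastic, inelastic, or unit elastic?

inelastic

Q = 2321, dQ/dP = -64.
ε = (dQ/dP)(P/Q) ≈ -0.221.
|ε| = 0.22 < 1.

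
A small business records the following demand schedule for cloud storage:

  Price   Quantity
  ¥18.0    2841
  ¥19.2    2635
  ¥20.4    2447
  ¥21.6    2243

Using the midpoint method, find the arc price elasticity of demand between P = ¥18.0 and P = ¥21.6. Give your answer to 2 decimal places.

At P = 18.0, Q = 2841; at P = 21.6, Q = 2243.
ΔQ = -598, ΔP = 3.6. Midpoints: P̄ = 19.80, Q̄ = 2542.0.
ε = (ΔQ/ΔP)(P̄/Q̄) = (-598/3.6)(19.80/2542.0).

-1.29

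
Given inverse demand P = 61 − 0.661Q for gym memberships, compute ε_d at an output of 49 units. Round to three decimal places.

At Q = 49, P = 61 − 0.661(49) = 28.61.
dP/dQ = −0.661, so dQ/dP = 1/(−0.661) = -1.513.
ε = (dQ/dP)(P/Q) = (-1.513)(28.61/49).

-0.883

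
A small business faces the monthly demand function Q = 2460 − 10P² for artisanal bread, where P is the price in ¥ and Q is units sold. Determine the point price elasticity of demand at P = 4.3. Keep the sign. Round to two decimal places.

-0.16

At P = 4.3, Q = 2275.100.
dQ/dP = −20P = -86.
ε = (dQ/dP)(P/Q) = (-86)(4.3/2275.100).
|ε| < 1, so demand is inelastic at this price.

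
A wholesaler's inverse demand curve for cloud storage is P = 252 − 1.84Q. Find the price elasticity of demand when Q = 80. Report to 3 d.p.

-0.712

At Q = 80, P = 252 − 1.84(80) = 104.80.
dP/dQ = −1.84, so dQ/dP = 1/(−1.84) = -0.543.
ε = (dQ/dP)(P/Q) = (-0.543)(104.80/80).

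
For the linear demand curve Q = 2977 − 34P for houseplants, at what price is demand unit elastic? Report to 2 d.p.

43.78

For linear demand Q = a − bP, ε = −bP/(a − bP). |ε| = 1 when bP = a − bP, i.e. P = a/(2b).
P = 2977/(2·34) = 2977/68 = 43.7794.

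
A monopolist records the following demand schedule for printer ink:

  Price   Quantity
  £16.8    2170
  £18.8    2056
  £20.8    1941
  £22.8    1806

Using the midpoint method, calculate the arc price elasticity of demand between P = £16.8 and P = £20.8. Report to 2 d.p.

At P = 16.8, Q = 2170; at P = 20.8, Q = 1941.
ΔQ = -229, ΔP = 4.0. Midpoints: P̄ = 18.80, Q̄ = 2055.5.
ε = (ΔQ/ΔP)(P̄/Q̄) = (-229/4.0)(18.80/2055.5).

-0.52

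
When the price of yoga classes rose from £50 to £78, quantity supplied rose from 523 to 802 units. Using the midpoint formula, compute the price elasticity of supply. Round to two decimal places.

ΔQ = 802 − 523 = 279; ΔP = 78 − 50 = 28.
Midpoints: P̄ = 64.00, Q̄ = 662.5.
ε_s = (ΔQ/ΔP)(P̄/Q̄) = (279/28)(64.00/662.5).

0.96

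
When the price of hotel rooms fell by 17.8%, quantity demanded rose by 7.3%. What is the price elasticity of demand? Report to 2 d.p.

ε = %ΔQ / %ΔP = (7.3)/(-17.8) = -0.410.

-0.41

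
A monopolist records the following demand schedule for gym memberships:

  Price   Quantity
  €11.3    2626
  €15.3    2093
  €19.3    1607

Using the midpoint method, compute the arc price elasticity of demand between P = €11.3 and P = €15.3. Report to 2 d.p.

-0.75

At P = 11.3, Q = 2626; at P = 15.3, Q = 2093.
ΔQ = -533, ΔP = 4.0. Midpoints: P̄ = 13.30, Q̄ = 2359.5.
ε = (ΔQ/ΔP)(P̄/Q̄) = (-533/4.0)(13.30/2359.5).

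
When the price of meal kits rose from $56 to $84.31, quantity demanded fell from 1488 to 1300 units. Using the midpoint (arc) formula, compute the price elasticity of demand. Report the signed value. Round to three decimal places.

ΔQ = 1300 − 1488 = -188; ΔP = 84.31 − 56 = 28.31.
Midpoints: P̄ = 70.16, Q̄ = 1394.0.
ε = (ΔQ/ΔP)(P̄/Q̄) = (-188/28.31)(70.16/1394.0).

-0.334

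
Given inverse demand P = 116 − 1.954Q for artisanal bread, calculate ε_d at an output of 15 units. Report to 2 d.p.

At Q = 15, P = 116 − 1.954(15) = 86.69.
dP/dQ = −1.954, so dQ/dP = 1/(−1.954) = -0.512.
ε = (dQ/dP)(P/Q) = (-0.512)(86.69/15).

-2.96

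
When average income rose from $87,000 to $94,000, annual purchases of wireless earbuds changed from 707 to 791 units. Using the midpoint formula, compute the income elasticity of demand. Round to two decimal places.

ΔQ = 84, ΔI = 7000. Midpoints: Ī = 90,500, Q̄ = 749.0.
ε_I = (ΔQ/ΔI)(Ī/Q̄) = (84/7000)(90500/749.0).

1.45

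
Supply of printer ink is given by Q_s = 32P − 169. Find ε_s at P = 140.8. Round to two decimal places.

1.04

At P = 140.8, Q_s = 4336.60.
dQ_s/dP = 32.
ε_s = (dQ_s/dP)(P/Q_s) = (32)(140.8/4336.60).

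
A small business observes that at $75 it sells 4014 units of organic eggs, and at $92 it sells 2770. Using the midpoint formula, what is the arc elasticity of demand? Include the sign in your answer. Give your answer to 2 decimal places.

ΔQ = 2770 − 4014 = -1244; ΔP = 92 − 75 = 17.
Midpoints: P̄ = 83.50, Q̄ = 3392.0.
ε = (ΔQ/ΔP)(P̄/Q̄) = (-1244/17)(83.50/3392.0).

-1.80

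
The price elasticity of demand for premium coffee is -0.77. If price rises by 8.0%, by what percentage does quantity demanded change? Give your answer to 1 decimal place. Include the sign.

%ΔQ ≈ ε × %ΔP = (-0.77)(8.0%) = -6.16%.

-6.2%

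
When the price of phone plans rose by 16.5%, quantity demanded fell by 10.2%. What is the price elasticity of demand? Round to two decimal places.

ε = %ΔQ / %ΔP = (-10.2)/(16.5) = -0.618.

-0.62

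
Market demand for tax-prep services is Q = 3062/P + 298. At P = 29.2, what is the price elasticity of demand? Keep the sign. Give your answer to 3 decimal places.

-0.260

At P = 29.2, Q = 402.863.
dQ/dP = −3062/P² = -3.591.
ε = (dQ/dP)(P/Q) = (-3.591)(29.2/402.863).
|ε| < 1, so demand is inelastic at this price.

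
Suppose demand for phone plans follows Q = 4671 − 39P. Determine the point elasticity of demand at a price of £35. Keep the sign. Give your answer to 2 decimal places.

-0.41

At P = 35, Q = 3306.
dQ/dP = −39.
ε = (dQ/dP)(P/Q) = (-39)(35/3306).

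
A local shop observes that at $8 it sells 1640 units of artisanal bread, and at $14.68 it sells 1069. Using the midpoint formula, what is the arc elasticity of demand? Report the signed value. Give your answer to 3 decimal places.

-0.716

ΔQ = 1069 − 1640 = -571; ΔP = 14.68 − 8 = 6.68.
Midpoints: P̄ = 11.34, Q̄ = 1354.5.
ε = (ΔQ/ΔP)(P̄/Q̄) = (-571/6.68)(11.34/1354.5).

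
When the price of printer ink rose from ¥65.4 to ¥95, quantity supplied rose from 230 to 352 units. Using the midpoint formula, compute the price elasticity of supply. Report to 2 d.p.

1.14

ΔQ = 352 − 230 = 122; ΔP = 95 − 65.4 = 29.6.
Midpoints: P̄ = 80.20, Q̄ = 291.0.
ε_s = (ΔQ/ΔP)(P̄/Q̄) = (122/29.6)(80.20/291.0).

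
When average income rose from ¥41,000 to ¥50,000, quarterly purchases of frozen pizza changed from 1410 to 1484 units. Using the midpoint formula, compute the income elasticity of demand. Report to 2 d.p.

0.26

ΔQ = 74, ΔI = 9000. Midpoints: Ī = 45,500, Q̄ = 1447.0.
ε_I = (ΔQ/ΔI)(Ī/Q̄) = (74/9000)(45500/1447.0).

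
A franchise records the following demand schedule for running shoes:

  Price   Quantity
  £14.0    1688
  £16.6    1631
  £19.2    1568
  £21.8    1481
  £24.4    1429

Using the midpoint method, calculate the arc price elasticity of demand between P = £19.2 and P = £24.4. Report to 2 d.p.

-0.39

At P = 19.2, Q = 1568; at P = 24.4, Q = 1429.
ΔQ = -139, ΔP = 5.2. Midpoints: P̄ = 21.80, Q̄ = 1498.5.
ε = (ΔQ/ΔP)(P̄/Q̄) = (-139/5.2)(21.80/1498.5).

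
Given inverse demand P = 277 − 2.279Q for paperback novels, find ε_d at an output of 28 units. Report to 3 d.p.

At Q = 28, P = 277 − 2.279(28) = 213.19.
dP/dQ = −2.279, so dQ/dP = 1/(−2.279) = -0.439.
ε = (dQ/dP)(P/Q) = (-0.439)(213.19/28).

-3.341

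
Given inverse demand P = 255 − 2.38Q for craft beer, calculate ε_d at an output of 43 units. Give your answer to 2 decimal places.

-1.49

At Q = 43, P = 255 − 2.38(43) = 152.66.
dP/dQ = −2.38, so dQ/dP = 1/(−2.38) = -0.420.
ε = (dQ/dP)(P/Q) = (-0.420)(152.66/43).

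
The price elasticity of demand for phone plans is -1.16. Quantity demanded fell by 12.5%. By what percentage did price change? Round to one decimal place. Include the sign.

%ΔP ≈ %ΔQ / ε = (-12.5%)/(-1.16) = 10.78%.

10.8%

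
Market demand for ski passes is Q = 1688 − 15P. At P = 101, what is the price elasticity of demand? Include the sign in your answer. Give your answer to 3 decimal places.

-8.757

At P = 101, Q = 173.
dQ/dP = −15.
ε = (dQ/dP)(P/Q) = (-15)(101/173).
|ε| > 1, so demand is elastic at this price.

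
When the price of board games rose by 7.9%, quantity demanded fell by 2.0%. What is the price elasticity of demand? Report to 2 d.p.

-0.25

ε = %ΔQ / %ΔP = (-2.0)/(7.9) = -0.253.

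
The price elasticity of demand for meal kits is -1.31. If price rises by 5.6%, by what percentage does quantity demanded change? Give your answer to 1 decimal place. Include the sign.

%ΔQ ≈ ε × %ΔP = (-1.31)(5.6%) = -7.34%.

-7.3%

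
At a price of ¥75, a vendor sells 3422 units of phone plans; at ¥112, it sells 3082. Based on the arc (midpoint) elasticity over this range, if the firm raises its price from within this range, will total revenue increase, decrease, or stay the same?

Arc ε = (-340/37)(93.50/3252.0) ≈ -0.264.
|ε| = 0.26 < 1, so demand is inelastic. A price rise therefore raises total revenue.

increase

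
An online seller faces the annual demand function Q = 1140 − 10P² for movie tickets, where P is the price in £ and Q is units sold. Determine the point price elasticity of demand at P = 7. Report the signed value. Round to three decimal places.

At P = 7, Q = 650.
dQ/dP = −20P = -140.
ε = (dQ/dP)(P/Q) = (-140)(7/650).

-1.508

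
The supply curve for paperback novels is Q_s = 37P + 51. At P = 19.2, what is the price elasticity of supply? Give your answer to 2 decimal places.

0.93

At P = 19.2, Q_s = 761.40.
dQ_s/dP = 37.
ε_s = (dQ_s/dP)(P/Q_s) = (37)(19.2/761.40).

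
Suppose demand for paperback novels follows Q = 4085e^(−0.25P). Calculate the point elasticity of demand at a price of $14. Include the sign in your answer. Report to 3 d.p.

At P = 14, Q = 123.356.
dQ/dP = −0.25·4085e^(−0.25P) = −0.25Q = -30.839.
ε = (dQ/dP)(P/Q) = (-30.839)(14/123.356).

-3.500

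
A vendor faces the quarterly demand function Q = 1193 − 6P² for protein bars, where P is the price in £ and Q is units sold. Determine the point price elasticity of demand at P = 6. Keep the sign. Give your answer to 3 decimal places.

At P = 6, Q = 977.
dQ/dP = −12P = -72.
ε = (dQ/dP)(P/Q) = (-72)(6/977).

-0.442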